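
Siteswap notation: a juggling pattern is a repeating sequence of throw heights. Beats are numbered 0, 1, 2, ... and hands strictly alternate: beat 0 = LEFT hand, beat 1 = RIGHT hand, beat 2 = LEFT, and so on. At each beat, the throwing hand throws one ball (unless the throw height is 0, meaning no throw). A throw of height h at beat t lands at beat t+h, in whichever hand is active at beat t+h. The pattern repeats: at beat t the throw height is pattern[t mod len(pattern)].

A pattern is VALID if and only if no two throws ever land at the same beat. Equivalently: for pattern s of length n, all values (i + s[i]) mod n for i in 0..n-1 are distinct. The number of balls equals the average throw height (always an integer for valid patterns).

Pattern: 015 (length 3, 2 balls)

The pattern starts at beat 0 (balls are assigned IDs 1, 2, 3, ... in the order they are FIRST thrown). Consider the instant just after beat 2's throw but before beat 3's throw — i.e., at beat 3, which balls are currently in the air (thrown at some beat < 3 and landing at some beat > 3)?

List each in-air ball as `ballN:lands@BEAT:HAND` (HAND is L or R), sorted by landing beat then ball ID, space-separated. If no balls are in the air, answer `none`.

Answer: ball1:lands@7:R

Derivation:
Beat 1 (R): throw ball1 h=1 -> lands@2:L; in-air after throw: [b1@2:L]
Beat 2 (L): throw ball1 h=5 -> lands@7:R; in-air after throw: [b1@7:R]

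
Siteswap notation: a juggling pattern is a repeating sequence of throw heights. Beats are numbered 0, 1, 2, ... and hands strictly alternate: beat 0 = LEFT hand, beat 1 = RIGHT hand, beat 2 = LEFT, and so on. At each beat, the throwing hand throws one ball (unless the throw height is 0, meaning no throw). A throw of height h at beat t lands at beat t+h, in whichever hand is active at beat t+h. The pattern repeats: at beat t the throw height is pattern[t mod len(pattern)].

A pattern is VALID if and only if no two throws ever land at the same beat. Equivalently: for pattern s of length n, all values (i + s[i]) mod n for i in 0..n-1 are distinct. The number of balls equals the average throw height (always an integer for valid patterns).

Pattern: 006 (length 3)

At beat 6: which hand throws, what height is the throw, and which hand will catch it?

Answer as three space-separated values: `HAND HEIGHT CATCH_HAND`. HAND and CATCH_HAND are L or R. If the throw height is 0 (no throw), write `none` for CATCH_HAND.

Answer: L 0 none

Derivation:
Beat 6: 6 mod 2 = 0, so hand = L
Throw height = pattern[6 mod 3] = pattern[0] = 0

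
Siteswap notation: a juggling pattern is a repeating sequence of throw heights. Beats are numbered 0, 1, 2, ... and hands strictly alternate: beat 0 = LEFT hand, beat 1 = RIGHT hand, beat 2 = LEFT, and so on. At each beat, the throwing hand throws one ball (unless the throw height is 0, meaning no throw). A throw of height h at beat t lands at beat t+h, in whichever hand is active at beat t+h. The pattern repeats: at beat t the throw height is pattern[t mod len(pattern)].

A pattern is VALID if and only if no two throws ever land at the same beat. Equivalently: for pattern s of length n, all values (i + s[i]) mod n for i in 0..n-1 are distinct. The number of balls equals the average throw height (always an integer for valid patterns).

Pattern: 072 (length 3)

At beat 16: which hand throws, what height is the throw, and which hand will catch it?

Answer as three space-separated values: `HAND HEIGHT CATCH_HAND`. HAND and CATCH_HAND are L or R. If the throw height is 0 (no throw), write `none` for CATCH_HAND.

Answer: L 7 R

Derivation:
Beat 16: 16 mod 2 = 0, so hand = L
Throw height = pattern[16 mod 3] = pattern[1] = 7
Lands at beat 16+7=23, 23 mod 2 = 1, so catch hand = R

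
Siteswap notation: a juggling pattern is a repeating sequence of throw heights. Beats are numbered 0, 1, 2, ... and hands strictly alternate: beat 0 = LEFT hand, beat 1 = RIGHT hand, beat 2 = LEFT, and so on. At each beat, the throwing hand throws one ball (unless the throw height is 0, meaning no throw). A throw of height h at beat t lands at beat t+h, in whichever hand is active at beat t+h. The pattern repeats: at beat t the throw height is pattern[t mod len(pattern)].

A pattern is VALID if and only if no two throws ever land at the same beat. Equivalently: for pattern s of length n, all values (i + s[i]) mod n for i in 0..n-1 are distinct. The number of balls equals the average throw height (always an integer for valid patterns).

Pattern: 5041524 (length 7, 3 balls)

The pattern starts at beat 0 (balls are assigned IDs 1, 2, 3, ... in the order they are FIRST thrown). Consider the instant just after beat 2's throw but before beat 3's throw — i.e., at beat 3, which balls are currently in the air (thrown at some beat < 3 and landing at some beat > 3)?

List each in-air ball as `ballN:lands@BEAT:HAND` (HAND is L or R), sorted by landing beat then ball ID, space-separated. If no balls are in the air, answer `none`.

Answer: ball1:lands@5:R ball2:lands@6:L

Derivation:
Beat 0 (L): throw ball1 h=5 -> lands@5:R; in-air after throw: [b1@5:R]
Beat 2 (L): throw ball2 h=4 -> lands@6:L; in-air after throw: [b1@5:R b2@6:L]
Beat 3 (R): throw ball3 h=1 -> lands@4:L; in-air after throw: [b3@4:L b1@5:R b2@6:L]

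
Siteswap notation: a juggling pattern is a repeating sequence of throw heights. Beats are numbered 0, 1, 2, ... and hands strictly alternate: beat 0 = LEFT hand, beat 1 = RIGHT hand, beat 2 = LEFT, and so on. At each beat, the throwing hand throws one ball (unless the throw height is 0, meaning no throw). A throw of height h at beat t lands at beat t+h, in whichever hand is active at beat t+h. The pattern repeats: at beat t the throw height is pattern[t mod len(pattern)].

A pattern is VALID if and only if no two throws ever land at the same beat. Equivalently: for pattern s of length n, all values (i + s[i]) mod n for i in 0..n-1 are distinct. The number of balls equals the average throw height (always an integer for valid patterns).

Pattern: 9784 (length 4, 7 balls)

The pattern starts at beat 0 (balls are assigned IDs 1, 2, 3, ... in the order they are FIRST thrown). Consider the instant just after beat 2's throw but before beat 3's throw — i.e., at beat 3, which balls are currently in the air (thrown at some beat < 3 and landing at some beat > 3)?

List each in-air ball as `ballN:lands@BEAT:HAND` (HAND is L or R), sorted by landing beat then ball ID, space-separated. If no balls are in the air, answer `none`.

Answer: ball2:lands@8:L ball1:lands@9:R ball3:lands@10:L

Derivation:
Beat 0 (L): throw ball1 h=9 -> lands@9:R; in-air after throw: [b1@9:R]
Beat 1 (R): throw ball2 h=7 -> lands@8:L; in-air after throw: [b2@8:L b1@9:R]
Beat 2 (L): throw ball3 h=8 -> lands@10:L; in-air after throw: [b2@8:L b1@9:R b3@10:L]
Beat 3 (R): throw ball4 h=4 -> lands@7:R; in-air after throw: [b4@7:R b2@8:L b1@9:R b3@10:L]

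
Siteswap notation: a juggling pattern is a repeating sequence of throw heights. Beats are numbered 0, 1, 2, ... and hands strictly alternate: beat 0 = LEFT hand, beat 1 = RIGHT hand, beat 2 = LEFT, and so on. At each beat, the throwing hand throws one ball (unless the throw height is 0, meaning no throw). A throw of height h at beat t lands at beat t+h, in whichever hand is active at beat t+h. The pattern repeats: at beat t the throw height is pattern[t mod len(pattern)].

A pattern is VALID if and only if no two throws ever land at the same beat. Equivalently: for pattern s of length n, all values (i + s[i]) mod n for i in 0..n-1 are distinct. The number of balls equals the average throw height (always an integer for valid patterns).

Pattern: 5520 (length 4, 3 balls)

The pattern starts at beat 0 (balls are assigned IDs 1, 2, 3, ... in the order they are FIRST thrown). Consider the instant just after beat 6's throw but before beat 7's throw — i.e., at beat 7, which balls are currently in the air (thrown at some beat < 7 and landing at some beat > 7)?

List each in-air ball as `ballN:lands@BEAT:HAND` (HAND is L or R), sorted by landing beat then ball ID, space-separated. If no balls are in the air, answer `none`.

Answer: ball2:lands@8:L ball3:lands@9:R ball1:lands@10:L

Derivation:
Beat 0 (L): throw ball1 h=5 -> lands@5:R; in-air after throw: [b1@5:R]
Beat 1 (R): throw ball2 h=5 -> lands@6:L; in-air after throw: [b1@5:R b2@6:L]
Beat 2 (L): throw ball3 h=2 -> lands@4:L; in-air after throw: [b3@4:L b1@5:R b2@6:L]
Beat 4 (L): throw ball3 h=5 -> lands@9:R; in-air after throw: [b1@5:R b2@6:L b3@9:R]
Beat 5 (R): throw ball1 h=5 -> lands@10:L; in-air after throw: [b2@6:L b3@9:R b1@10:L]
Beat 6 (L): throw ball2 h=2 -> lands@8:L; in-air after throw: [b2@8:L b3@9:R b1@10:L]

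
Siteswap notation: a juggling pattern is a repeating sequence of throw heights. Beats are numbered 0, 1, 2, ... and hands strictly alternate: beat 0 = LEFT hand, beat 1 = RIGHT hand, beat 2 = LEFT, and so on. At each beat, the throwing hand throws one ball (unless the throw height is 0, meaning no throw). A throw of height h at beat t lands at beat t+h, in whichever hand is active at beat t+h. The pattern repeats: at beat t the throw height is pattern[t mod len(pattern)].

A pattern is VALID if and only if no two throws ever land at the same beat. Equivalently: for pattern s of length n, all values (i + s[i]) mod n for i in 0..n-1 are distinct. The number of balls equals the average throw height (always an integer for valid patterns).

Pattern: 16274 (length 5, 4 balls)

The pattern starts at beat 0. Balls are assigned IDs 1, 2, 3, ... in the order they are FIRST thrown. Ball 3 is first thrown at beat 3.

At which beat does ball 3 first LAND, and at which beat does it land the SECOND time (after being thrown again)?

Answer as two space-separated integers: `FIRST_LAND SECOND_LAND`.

Beat 0 (L): throw ball1 h=1 -> lands@1:R; in-air after throw: [b1@1:R]
Beat 1 (R): throw ball1 h=6 -> lands@7:R; in-air after throw: [b1@7:R]
Beat 2 (L): throw ball2 h=2 -> lands@4:L; in-air after throw: [b2@4:L b1@7:R]
Beat 3 (R): throw ball3 h=7 -> lands@10:L; in-air after throw: [b2@4:L b1@7:R b3@10:L]
Beat 4 (L): throw ball2 h=4 -> lands@8:L; in-air after throw: [b1@7:R b2@8:L b3@10:L]
Beat 5 (R): throw ball4 h=1 -> lands@6:L; in-air after throw: [b4@6:L b1@7:R b2@8:L b3@10:L]
Beat 6 (L): throw ball4 h=6 -> lands@12:L; in-air after throw: [b1@7:R b2@8:L b3@10:L b4@12:L]
Beat 7 (R): throw ball1 h=2 -> lands@9:R; in-air after throw: [b2@8:L b1@9:R b3@10:L b4@12:L]
Beat 8 (L): throw ball2 h=7 -> lands@15:R; in-air after throw: [b1@9:R b3@10:L b4@12:L b2@15:R]
Beat 9 (R): throw ball1 h=4 -> lands@13:R; in-air after throw: [b3@10:L b4@12:L b1@13:R b2@15:R]
Beat 10 (L): throw ball3 h=1 -> lands@11:R; in-air after throw: [b3@11:R b4@12:L b1@13:R b2@15:R]
Beat 11 (R): throw ball3 h=6 -> lands@17:R; in-air after throw: [b4@12:L b1@13:R b2@15:R b3@17:R]
Ball 3: thrown@3 h=7 -> first land @10; rethrown@10 h=1 -> second land @11

Answer: 10 11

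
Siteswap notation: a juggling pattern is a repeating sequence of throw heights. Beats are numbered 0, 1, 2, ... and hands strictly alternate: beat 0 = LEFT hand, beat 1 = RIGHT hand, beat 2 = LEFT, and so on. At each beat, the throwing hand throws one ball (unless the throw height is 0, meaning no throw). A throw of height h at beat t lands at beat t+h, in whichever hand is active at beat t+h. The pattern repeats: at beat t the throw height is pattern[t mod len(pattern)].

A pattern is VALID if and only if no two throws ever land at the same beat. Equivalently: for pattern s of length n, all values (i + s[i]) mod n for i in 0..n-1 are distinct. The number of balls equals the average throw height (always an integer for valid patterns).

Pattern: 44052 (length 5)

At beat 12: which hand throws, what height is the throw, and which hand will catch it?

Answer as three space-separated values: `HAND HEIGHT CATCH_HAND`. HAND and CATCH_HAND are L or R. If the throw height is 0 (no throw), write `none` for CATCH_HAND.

Answer: L 0 none

Derivation:
Beat 12: 12 mod 2 = 0, so hand = L
Throw height = pattern[12 mod 5] = pattern[2] = 0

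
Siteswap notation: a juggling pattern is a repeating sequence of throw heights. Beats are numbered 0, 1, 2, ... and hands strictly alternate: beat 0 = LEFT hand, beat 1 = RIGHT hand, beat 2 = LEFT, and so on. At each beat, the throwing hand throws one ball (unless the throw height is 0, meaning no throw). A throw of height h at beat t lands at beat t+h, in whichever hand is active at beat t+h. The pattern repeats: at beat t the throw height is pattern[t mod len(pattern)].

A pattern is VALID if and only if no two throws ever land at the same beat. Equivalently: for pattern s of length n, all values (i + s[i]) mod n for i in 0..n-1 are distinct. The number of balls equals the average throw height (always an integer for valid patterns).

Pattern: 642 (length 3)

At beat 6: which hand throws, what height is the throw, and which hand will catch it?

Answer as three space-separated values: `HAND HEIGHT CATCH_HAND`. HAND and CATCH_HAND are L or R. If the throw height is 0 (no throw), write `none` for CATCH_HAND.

Beat 6: 6 mod 2 = 0, so hand = L
Throw height = pattern[6 mod 3] = pattern[0] = 6
Lands at beat 6+6=12, 12 mod 2 = 0, so catch hand = L

Answer: L 6 L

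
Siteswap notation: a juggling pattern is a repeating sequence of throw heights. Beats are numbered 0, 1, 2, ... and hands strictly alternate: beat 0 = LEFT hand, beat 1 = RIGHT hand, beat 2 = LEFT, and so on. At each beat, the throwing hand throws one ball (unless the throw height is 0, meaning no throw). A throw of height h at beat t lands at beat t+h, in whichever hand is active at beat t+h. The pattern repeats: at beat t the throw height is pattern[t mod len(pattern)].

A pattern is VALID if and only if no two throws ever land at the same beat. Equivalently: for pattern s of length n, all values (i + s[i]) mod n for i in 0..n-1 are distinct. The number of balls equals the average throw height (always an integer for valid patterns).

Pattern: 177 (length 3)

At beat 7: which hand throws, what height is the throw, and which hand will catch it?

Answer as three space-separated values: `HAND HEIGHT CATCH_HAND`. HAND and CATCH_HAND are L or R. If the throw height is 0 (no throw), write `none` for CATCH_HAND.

Beat 7: 7 mod 2 = 1, so hand = R
Throw height = pattern[7 mod 3] = pattern[1] = 7
Lands at beat 7+7=14, 14 mod 2 = 0, so catch hand = L

Answer: R 7 L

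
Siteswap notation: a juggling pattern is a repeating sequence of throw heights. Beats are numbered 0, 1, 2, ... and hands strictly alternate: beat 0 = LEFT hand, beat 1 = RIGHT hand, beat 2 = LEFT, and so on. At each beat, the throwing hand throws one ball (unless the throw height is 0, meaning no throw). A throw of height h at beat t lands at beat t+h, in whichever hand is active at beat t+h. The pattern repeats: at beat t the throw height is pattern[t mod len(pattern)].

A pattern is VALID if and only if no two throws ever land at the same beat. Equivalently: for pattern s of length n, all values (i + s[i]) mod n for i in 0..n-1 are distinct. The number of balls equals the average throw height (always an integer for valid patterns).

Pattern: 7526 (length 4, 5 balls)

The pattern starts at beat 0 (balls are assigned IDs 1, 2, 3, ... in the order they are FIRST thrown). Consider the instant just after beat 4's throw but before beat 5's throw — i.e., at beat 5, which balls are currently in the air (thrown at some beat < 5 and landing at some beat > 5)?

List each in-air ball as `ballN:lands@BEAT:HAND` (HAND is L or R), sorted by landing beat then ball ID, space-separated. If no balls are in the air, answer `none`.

Beat 0 (L): throw ball1 h=7 -> lands@7:R; in-air after throw: [b1@7:R]
Beat 1 (R): throw ball2 h=5 -> lands@6:L; in-air after throw: [b2@6:L b1@7:R]
Beat 2 (L): throw ball3 h=2 -> lands@4:L; in-air after throw: [b3@4:L b2@6:L b1@7:R]
Beat 3 (R): throw ball4 h=6 -> lands@9:R; in-air after throw: [b3@4:L b2@6:L b1@7:R b4@9:R]
Beat 4 (L): throw ball3 h=7 -> lands@11:R; in-air after throw: [b2@6:L b1@7:R b4@9:R b3@11:R]
Beat 5 (R): throw ball5 h=5 -> lands@10:L; in-air after throw: [b2@6:L b1@7:R b4@9:R b5@10:L b3@11:R]

Answer: ball2:lands@6:L ball1:lands@7:R ball4:lands@9:R ball3:lands@11:R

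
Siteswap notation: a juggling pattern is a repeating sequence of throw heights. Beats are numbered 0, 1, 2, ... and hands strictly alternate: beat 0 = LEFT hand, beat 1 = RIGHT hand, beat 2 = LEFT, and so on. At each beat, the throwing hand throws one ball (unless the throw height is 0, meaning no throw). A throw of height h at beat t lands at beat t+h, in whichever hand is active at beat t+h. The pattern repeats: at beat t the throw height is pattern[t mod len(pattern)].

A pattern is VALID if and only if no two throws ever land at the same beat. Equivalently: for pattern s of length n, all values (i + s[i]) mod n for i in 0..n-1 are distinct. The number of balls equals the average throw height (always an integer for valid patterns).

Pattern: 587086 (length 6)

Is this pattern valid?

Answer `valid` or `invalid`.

i=0: (i + s[i]) mod n = (0 + 5) mod 6 = 5
i=1: (i + s[i]) mod n = (1 + 8) mod 6 = 3
i=2: (i + s[i]) mod n = (2 + 7) mod 6 = 3
i=3: (i + s[i]) mod n = (3 + 0) mod 6 = 3
i=4: (i + s[i]) mod n = (4 + 8) mod 6 = 0
i=5: (i + s[i]) mod n = (5 + 6) mod 6 = 5
Residues: [5, 3, 3, 3, 0, 5], distinct: False

Answer: invalid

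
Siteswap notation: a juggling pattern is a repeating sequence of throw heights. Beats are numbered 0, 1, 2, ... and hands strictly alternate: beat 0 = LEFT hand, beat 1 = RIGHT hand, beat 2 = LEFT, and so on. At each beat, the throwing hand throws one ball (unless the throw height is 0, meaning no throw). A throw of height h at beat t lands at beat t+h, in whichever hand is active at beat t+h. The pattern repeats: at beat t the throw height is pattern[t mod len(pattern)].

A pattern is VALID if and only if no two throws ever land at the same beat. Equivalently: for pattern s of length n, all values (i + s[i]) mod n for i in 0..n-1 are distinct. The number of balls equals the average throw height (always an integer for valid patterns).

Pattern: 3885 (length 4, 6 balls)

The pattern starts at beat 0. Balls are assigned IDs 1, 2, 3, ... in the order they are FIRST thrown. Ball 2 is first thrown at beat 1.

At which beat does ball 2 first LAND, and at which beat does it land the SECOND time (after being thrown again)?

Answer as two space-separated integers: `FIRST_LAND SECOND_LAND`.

Beat 0 (L): throw ball1 h=3 -> lands@3:R; in-air after throw: [b1@3:R]
Beat 1 (R): throw ball2 h=8 -> lands@9:R; in-air after throw: [b1@3:R b2@9:R]
Beat 2 (L): throw ball3 h=8 -> lands@10:L; in-air after throw: [b1@3:R b2@9:R b3@10:L]
Beat 3 (R): throw ball1 h=5 -> lands@8:L; in-air after throw: [b1@8:L b2@9:R b3@10:L]
Beat 4 (L): throw ball4 h=3 -> lands@7:R; in-air after throw: [b4@7:R b1@8:L b2@9:R b3@10:L]
Beat 5 (R): throw ball5 h=8 -> lands@13:R; in-air after throw: [b4@7:R b1@8:L b2@9:R b3@10:L b5@13:R]
Beat 6 (L): throw ball6 h=8 -> lands@14:L; in-air after throw: [b4@7:R b1@8:L b2@9:R b3@10:L b5@13:R b6@14:L]
Beat 7 (R): throw ball4 h=5 -> lands@12:L; in-air after throw: [b1@8:L b2@9:R b3@10:L b4@12:L b5@13:R b6@14:L]
Beat 8 (L): throw ball1 h=3 -> lands@11:R; in-air after throw: [b2@9:R b3@10:L b1@11:R b4@12:L b5@13:R b6@14:L]
Beat 9 (R): throw ball2 h=8 -> lands@17:R; in-air after throw: [b3@10:L b1@11:R b4@12:L b5@13:R b6@14:L b2@17:R]
Beat 10 (L): throw ball3 h=8 -> lands@18:L; in-air after throw: [b1@11:R b4@12:L b5@13:R b6@14:L b2@17:R b3@18:L]
Beat 11 (R): throw ball1 h=5 -> lands@16:L; in-air after throw: [b4@12:L b5@13:R b6@14:L b1@16:L b2@17:R b3@18:L]
Beat 12 (L): throw ball4 h=3 -> lands@15:R; in-air after throw: [b5@13:R b6@14:L b4@15:R b1@16:L b2@17:R b3@18:L]
Beat 13 (R): throw ball5 h=8 -> lands@21:R; in-air after throw: [b6@14:L b4@15:R b1@16:L b2@17:R b3@18:L b5@21:R]
Beat 14 (L): throw ball6 h=8 -> lands@22:L; in-air after throw: [b4@15:R b1@16:L b2@17:R b3@18:L b5@21:R b6@22:L]
Beat 15 (R): throw ball4 h=5 -> lands@20:L; in-air after throw: [b1@16:L b2@17:R b3@18:L b4@20:L b5@21:R b6@22:L]
Beat 16 (L): throw ball1 h=3 -> lands@19:R; in-air after throw: [b2@17:R b3@18:L b1@19:R b4@20:L b5@21:R b6@22:L]
Beat 17 (R): throw ball2 h=8 -> lands@25:R; in-air after throw: [b3@18:L b1@19:R b4@20:L b5@21:R b6@22:L b2@25:R]
Ball 2: thrown@1 h=8 -> first land @9; rethrown@9 h=8 -> second land @17

Answer: 9 17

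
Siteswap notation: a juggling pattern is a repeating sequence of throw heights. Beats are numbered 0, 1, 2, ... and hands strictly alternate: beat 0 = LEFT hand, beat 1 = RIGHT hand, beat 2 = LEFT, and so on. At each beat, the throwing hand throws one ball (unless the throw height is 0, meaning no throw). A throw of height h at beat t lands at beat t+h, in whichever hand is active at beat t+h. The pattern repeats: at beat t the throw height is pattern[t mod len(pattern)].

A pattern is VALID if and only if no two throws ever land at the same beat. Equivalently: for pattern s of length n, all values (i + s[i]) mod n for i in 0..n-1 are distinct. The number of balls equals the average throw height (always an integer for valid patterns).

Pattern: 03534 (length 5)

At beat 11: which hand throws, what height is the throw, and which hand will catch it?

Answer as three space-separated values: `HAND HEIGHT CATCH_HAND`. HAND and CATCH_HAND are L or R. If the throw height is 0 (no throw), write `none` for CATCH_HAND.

Answer: R 3 L

Derivation:
Beat 11: 11 mod 2 = 1, so hand = R
Throw height = pattern[11 mod 5] = pattern[1] = 3
Lands at beat 11+3=14, 14 mod 2 = 0, so catch hand = L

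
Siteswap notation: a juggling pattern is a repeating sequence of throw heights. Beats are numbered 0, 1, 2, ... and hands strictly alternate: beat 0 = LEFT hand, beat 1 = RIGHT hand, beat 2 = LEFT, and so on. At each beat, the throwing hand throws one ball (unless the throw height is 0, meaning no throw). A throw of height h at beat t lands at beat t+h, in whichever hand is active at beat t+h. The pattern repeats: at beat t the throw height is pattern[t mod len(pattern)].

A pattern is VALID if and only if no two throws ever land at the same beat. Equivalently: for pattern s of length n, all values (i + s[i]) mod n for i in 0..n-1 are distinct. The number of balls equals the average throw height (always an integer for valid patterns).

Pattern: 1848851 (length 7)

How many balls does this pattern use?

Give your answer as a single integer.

Answer: 5

Derivation:
Pattern = [1, 8, 4, 8, 8, 5, 1], length n = 7
  position 0: throw height = 1, running sum = 1
  position 1: throw height = 8, running sum = 9
  position 2: throw height = 4, running sum = 13
  position 3: throw height = 8, running sum = 21
  position 4: throw height = 8, running sum = 29
  position 5: throw height = 5, running sum = 34
  position 6: throw height = 1, running sum = 35
Total sum = 35; balls = sum / n = 35 / 7 = 5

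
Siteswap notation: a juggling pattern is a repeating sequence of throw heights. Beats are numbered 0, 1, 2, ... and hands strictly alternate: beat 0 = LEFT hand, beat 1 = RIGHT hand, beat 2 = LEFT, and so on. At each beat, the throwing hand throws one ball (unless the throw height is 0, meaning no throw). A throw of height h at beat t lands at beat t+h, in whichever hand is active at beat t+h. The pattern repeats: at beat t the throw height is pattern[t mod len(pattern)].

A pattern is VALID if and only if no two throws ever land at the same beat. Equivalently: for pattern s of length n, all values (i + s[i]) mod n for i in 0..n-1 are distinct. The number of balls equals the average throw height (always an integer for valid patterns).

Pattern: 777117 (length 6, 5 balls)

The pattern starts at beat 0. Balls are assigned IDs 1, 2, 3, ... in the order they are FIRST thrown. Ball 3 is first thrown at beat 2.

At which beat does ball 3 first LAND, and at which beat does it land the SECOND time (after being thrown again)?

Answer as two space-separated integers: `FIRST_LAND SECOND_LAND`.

Answer: 9 10

Derivation:
Beat 0 (L): throw ball1 h=7 -> lands@7:R; in-air after throw: [b1@7:R]
Beat 1 (R): throw ball2 h=7 -> lands@8:L; in-air after throw: [b1@7:R b2@8:L]
Beat 2 (L): throw ball3 h=7 -> lands@9:R; in-air after throw: [b1@7:R b2@8:L b3@9:R]
Beat 3 (R): throw ball4 h=1 -> lands@4:L; in-air after throw: [b4@4:L b1@7:R b2@8:L b3@9:R]
Beat 4 (L): throw ball4 h=1 -> lands@5:R; in-air after throw: [b4@5:R b1@7:R b2@8:L b3@9:R]
Beat 5 (R): throw ball4 h=7 -> lands@12:L; in-air after throw: [b1@7:R b2@8:L b3@9:R b4@12:L]
Beat 6 (L): throw ball5 h=7 -> lands@13:R; in-air after throw: [b1@7:R b2@8:L b3@9:R b4@12:L b5@13:R]
Beat 7 (R): throw ball1 h=7 -> lands@14:L; in-air after throw: [b2@8:L b3@9:R b4@12:L b5@13:R b1@14:L]
Beat 8 (L): throw ball2 h=7 -> lands@15:R; in-air after throw: [b3@9:R b4@12:L b5@13:R b1@14:L b2@15:R]
Beat 9 (R): throw ball3 h=1 -> lands@10:L; in-air after throw: [b3@10:L b4@12:L b5@13:R b1@14:L b2@15:R]
Beat 10 (L): throw ball3 h=1 -> lands@11:R; in-air after throw: [b3@11:R b4@12:L b5@13:R b1@14:L b2@15:R]
Ball 3: thrown@2 h=7 -> first land @9; rethrown@9 h=1 -> second land @10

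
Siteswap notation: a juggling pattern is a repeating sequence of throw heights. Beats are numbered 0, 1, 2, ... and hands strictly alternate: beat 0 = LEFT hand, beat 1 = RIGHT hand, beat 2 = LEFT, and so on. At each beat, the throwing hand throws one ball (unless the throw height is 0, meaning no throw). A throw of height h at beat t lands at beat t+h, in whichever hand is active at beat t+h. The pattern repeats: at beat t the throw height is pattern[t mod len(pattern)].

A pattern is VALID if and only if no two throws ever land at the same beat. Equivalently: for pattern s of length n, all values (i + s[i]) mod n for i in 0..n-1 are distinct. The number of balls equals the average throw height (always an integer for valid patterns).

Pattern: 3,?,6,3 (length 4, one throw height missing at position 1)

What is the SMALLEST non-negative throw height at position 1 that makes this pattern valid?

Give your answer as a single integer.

i=0: (0 + 3) mod 4 = 3
i=1: s[i]=? (unknown)
i=2: (2 + 6) mod 4 = 0
i=3: (3 + 3) mod 4 = 2
Known residues: [0, 2, 3]; need a permutation of 0..3, so missing residue r = 1
Need (1 + s) mod 4 = 1; smallest s = (1 - 1) mod 4 = 0

Answer: 0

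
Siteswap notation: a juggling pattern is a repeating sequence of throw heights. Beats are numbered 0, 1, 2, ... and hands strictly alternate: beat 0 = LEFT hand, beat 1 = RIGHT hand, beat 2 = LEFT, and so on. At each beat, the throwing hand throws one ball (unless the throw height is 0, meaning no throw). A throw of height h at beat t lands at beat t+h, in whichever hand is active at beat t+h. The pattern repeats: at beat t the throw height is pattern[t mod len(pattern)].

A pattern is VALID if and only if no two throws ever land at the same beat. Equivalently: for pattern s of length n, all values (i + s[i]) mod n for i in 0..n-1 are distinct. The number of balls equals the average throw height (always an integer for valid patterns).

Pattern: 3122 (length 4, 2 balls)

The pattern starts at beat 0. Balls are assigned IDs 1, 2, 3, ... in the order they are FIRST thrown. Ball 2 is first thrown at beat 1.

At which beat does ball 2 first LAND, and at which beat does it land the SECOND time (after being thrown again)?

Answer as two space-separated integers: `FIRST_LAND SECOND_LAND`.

Answer: 2 4

Derivation:
Beat 0 (L): throw ball1 h=3 -> lands@3:R; in-air after throw: [b1@3:R]
Beat 1 (R): throw ball2 h=1 -> lands@2:L; in-air after throw: [b2@2:L b1@3:R]
Beat 2 (L): throw ball2 h=2 -> lands@4:L; in-air after throw: [b1@3:R b2@4:L]
Beat 3 (R): throw ball1 h=2 -> lands@5:R; in-air after throw: [b2@4:L b1@5:R]
Beat 4 (L): throw ball2 h=3 -> lands@7:R; in-air after throw: [b1@5:R b2@7:R]
Ball 2: thrown@1 h=1 -> first land @2; rethrown@2 h=2 -> second land @4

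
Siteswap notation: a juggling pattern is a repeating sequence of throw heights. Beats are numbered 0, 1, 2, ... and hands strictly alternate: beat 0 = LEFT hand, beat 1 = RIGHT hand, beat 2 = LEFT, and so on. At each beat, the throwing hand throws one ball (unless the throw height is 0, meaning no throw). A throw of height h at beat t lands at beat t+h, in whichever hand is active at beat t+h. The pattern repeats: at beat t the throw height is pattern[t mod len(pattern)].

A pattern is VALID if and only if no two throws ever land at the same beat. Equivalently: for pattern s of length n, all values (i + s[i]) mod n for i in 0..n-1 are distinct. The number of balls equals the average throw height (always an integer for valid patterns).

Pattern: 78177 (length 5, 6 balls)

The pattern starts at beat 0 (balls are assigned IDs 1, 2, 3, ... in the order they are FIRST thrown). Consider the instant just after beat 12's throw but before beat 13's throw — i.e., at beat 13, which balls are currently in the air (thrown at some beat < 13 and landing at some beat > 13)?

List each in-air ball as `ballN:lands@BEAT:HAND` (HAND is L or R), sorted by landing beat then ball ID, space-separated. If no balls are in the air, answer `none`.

Beat 0 (L): throw ball1 h=7 -> lands@7:R; in-air after throw: [b1@7:R]
Beat 1 (R): throw ball2 h=8 -> lands@9:R; in-air after throw: [b1@7:R b2@9:R]
Beat 2 (L): throw ball3 h=1 -> lands@3:R; in-air after throw: [b3@3:R b1@7:R b2@9:R]
Beat 3 (R): throw ball3 h=7 -> lands@10:L; in-air after throw: [b1@7:R b2@9:R b3@10:L]
Beat 4 (L): throw ball4 h=7 -> lands@11:R; in-air after throw: [b1@7:R b2@9:R b3@10:L b4@11:R]
Beat 5 (R): throw ball5 h=7 -> lands@12:L; in-air after throw: [b1@7:R b2@9:R b3@10:L b4@11:R b5@12:L]
Beat 6 (L): throw ball6 h=8 -> lands@14:L; in-air after throw: [b1@7:R b2@9:R b3@10:L b4@11:R b5@12:L b6@14:L]
Beat 7 (R): throw ball1 h=1 -> lands@8:L; in-air after throw: [b1@8:L b2@9:R b3@10:L b4@11:R b5@12:L b6@14:L]
Beat 8 (L): throw ball1 h=7 -> lands@15:R; in-air after throw: [b2@9:R b3@10:L b4@11:R b5@12:L b6@14:L b1@15:R]
Beat 9 (R): throw ball2 h=7 -> lands@16:L; in-air after throw: [b3@10:L b4@11:R b5@12:L b6@14:L b1@15:R b2@16:L]
Beat 10 (L): throw ball3 h=7 -> lands@17:R; in-air after throw: [b4@11:R b5@12:L b6@14:L b1@15:R b2@16:L b3@17:R]
Beat 11 (R): throw ball4 h=8 -> lands@19:R; in-air after throw: [b5@12:L b6@14:L b1@15:R b2@16:L b3@17:R b4@19:R]
Beat 12 (L): throw ball5 h=1 -> lands@13:R; in-air after throw: [b5@13:R b6@14:L b1@15:R b2@16:L b3@17:R b4@19:R]
Beat 13 (R): throw ball5 h=7 -> lands@20:L; in-air after throw: [b6@14:L b1@15:R b2@16:L b3@17:R b4@19:R b5@20:L]

Answer: ball6:lands@14:L ball1:lands@15:R ball2:lands@16:L ball3:lands@17:R ball4:lands@19:R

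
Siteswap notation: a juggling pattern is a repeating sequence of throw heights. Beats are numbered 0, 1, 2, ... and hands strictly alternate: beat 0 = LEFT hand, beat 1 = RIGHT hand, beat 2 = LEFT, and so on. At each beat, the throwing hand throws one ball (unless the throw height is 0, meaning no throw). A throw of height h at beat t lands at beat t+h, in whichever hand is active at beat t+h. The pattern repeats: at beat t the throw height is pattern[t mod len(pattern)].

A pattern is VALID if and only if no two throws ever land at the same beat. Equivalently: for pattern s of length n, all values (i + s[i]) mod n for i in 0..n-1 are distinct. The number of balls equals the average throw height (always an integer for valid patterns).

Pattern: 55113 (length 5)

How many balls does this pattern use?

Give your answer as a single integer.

Answer: 3

Derivation:
Pattern = [5, 5, 1, 1, 3], length n = 5
  position 0: throw height = 5, running sum = 5
  position 1: throw height = 5, running sum = 10
  position 2: throw height = 1, running sum = 11
  position 3: throw height = 1, running sum = 12
  position 4: throw height = 3, running sum = 15
Total sum = 15; balls = sum / n = 15 / 5 = 3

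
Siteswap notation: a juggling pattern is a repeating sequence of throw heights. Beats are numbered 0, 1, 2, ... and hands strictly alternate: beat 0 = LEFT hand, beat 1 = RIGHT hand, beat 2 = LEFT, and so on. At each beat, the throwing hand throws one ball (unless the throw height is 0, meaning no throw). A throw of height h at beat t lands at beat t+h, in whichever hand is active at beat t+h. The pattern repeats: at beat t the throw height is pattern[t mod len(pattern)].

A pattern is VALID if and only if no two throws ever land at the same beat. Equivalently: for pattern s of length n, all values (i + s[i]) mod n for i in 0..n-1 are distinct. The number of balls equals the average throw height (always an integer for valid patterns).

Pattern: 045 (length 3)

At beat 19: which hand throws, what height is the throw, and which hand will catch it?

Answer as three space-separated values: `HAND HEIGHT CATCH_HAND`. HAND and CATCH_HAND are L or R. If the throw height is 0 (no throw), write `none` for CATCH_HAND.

Answer: R 4 R

Derivation:
Beat 19: 19 mod 2 = 1, so hand = R
Throw height = pattern[19 mod 3] = pattern[1] = 4
Lands at beat 19+4=23, 23 mod 2 = 1, so catch hand = R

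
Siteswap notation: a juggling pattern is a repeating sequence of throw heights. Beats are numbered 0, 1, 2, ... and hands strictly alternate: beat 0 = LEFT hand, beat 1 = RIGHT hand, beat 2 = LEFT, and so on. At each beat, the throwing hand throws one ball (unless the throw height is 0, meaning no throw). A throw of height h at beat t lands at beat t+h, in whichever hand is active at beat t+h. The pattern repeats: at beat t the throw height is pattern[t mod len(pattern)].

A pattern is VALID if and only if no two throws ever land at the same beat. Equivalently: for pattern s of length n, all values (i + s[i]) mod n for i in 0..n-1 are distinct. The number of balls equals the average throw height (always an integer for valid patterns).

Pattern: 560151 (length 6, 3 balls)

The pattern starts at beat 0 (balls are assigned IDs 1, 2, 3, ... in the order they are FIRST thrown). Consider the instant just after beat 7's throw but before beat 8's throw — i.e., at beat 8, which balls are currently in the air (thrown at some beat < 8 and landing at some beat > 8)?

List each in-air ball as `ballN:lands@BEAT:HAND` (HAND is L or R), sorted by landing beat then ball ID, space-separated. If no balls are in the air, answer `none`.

Beat 0 (L): throw ball1 h=5 -> lands@5:R; in-air after throw: [b1@5:R]
Beat 1 (R): throw ball2 h=6 -> lands@7:R; in-air after throw: [b1@5:R b2@7:R]
Beat 3 (R): throw ball3 h=1 -> lands@4:L; in-air after throw: [b3@4:L b1@5:R b2@7:R]
Beat 4 (L): throw ball3 h=5 -> lands@9:R; in-air after throw: [b1@5:R b2@7:R b3@9:R]
Beat 5 (R): throw ball1 h=1 -> lands@6:L; in-air after throw: [b1@6:L b2@7:R b3@9:R]
Beat 6 (L): throw ball1 h=5 -> lands@11:R; in-air after throw: [b2@7:R b3@9:R b1@11:R]
Beat 7 (R): throw ball2 h=6 -> lands@13:R; in-air after throw: [b3@9:R b1@11:R b2@13:R]

Answer: ball3:lands@9:R ball1:lands@11:R ball2:lands@13:R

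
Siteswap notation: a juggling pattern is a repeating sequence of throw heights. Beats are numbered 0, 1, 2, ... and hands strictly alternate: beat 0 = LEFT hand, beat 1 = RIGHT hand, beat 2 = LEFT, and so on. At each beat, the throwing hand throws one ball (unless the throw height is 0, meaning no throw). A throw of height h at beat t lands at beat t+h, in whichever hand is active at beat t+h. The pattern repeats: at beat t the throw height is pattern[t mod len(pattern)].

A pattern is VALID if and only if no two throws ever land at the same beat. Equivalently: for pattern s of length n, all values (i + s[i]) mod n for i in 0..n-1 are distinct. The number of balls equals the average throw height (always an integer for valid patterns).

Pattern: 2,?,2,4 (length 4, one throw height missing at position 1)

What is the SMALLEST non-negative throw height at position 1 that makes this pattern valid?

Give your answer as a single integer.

i=0: (0 + 2) mod 4 = 2
i=1: s[i]=? (unknown)
i=2: (2 + 2) mod 4 = 0
i=3: (3 + 4) mod 4 = 3
Known residues: [0, 2, 3]; need a permutation of 0..3, so missing residue r = 1
Need (1 + s) mod 4 = 1; smallest s = (1 - 1) mod 4 = 0

Answer: 0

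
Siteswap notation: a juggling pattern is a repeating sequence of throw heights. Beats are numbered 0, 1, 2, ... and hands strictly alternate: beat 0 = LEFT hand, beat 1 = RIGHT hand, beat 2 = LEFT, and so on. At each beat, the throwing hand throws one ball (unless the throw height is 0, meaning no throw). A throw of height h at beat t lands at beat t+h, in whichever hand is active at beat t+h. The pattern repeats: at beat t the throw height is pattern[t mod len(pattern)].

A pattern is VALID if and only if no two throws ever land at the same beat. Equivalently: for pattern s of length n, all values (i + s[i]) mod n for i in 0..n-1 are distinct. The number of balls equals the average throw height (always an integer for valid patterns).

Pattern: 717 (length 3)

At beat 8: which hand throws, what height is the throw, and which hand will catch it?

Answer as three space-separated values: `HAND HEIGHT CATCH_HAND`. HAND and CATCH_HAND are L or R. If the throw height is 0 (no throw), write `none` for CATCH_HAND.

Answer: L 7 R

Derivation:
Beat 8: 8 mod 2 = 0, so hand = L
Throw height = pattern[8 mod 3] = pattern[2] = 7
Lands at beat 8+7=15, 15 mod 2 = 1, so catch hand = R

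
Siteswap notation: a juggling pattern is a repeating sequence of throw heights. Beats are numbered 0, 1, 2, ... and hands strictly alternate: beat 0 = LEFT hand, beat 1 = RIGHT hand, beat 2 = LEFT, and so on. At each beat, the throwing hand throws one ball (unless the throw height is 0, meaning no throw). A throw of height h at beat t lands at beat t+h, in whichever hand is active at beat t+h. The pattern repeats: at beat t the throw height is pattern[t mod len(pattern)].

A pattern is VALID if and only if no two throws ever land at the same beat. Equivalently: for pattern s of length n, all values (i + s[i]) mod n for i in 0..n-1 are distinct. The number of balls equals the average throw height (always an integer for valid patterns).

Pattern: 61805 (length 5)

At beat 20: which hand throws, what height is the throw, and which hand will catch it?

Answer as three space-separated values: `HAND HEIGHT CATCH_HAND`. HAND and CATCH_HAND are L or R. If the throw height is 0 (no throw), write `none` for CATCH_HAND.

Beat 20: 20 mod 2 = 0, so hand = L
Throw height = pattern[20 mod 5] = pattern[0] = 6
Lands at beat 20+6=26, 26 mod 2 = 0, so catch hand = L

Answer: L 6 L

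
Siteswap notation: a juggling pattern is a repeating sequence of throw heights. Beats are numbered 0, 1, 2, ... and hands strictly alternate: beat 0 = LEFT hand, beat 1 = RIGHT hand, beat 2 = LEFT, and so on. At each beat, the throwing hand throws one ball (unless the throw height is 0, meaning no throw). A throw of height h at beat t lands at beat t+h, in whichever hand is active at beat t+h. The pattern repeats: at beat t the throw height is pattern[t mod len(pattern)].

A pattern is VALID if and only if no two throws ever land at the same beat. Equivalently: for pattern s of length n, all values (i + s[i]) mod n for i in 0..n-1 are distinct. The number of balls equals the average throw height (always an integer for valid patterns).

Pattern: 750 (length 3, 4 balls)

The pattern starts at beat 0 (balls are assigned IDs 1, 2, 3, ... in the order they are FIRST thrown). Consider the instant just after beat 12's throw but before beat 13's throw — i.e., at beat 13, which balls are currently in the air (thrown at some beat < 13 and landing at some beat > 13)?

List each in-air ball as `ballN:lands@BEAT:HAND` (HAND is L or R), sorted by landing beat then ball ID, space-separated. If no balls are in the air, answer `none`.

Answer: ball3:lands@15:R ball4:lands@16:L ball1:lands@19:R

Derivation:
Beat 0 (L): throw ball1 h=7 -> lands@7:R; in-air after throw: [b1@7:R]
Beat 1 (R): throw ball2 h=5 -> lands@6:L; in-air after throw: [b2@6:L b1@7:R]
Beat 3 (R): throw ball3 h=7 -> lands@10:L; in-air after throw: [b2@6:L b1@7:R b3@10:L]
Beat 4 (L): throw ball4 h=5 -> lands@9:R; in-air after throw: [b2@6:L b1@7:R b4@9:R b3@10:L]
Beat 6 (L): throw ball2 h=7 -> lands@13:R; in-air after throw: [b1@7:R b4@9:R b3@10:L b2@13:R]
Beat 7 (R): throw ball1 h=5 -> lands@12:L; in-air after throw: [b4@9:R b3@10:L b1@12:L b2@13:R]
Beat 9 (R): throw ball4 h=7 -> lands@16:L; in-air after throw: [b3@10:L b1@12:L b2@13:R b4@16:L]
Beat 10 (L): throw ball3 h=5 -> lands@15:R; in-air after throw: [b1@12:L b2@13:R b3@15:R b4@16:L]
Beat 12 (L): throw ball1 h=7 -> lands@19:R; in-air after throw: [b2@13:R b3@15:R b4@16:L b1@19:R]
Beat 13 (R): throw ball2 h=5 -> lands@18:L; in-air after throw: [b3@15:R b4@16:L b2@18:L b1@19:R]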